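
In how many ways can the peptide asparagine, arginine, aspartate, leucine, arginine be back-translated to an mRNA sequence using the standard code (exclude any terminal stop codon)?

Asn: 2 codons.
Arg: 6 codons.
Asp: 2 codons.
Leu: 6 codons.
Arg: 6 codons.
2 × 6 × 2 × 6 × 6 = 864.

864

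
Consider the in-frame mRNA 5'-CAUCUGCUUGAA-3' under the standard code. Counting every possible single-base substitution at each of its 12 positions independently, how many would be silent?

9

Codon 1 (CAU, His): 1 synonymous substitution.
Codon 2 (CUG, Leu): 4 synonymous substitutions.
Codon 3 (CUU, Leu): 3 synonymous substitutions.
Codon 4 (GAA, Glu): 1 synonymous substitution.
Total: 1 + 4 + 3 + 1 = 9.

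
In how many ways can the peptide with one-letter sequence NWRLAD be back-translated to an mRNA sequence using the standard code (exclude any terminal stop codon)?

Asn: 2 codons.
Trp: 1 codon.
Arg: 6 codons.
Leu: 6 codons.
Ala: 4 codons.
Asp: 2 codons.
2 × 1 × 6 × 6 × 4 × 2 = 576.

576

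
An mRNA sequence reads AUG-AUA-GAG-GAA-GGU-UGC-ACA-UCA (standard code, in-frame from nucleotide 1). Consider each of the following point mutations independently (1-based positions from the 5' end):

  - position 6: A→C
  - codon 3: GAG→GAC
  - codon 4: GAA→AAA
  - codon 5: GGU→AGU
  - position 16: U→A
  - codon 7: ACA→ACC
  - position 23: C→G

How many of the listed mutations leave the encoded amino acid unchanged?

Codon 2: AUA (Ile) → AUC (Ile) — synonymous.
Codon 3: GAG (Glu) → GAC (Asp) — missense.
Codon 4: GAA (Glu) → AAA (Lys) — missense.
Codon 5: GGU (Gly) → AGU (Ser) — missense.
Codon 6: UGC (Cys) → AGC (Ser) — missense.
Codon 7: ACA (Thr) → ACC (Thr) — synonymous.
Codon 8: UCA (Ser) → UGA (Stop) — nonsense.
Synonymous: 2 of 7.

2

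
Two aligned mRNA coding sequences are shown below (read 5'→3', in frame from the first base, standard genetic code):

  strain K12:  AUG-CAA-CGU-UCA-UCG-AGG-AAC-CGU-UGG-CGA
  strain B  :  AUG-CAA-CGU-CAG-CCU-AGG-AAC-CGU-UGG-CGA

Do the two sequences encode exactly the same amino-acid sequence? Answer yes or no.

no

Codon 1: AUG Met / AUG Met — identical.
Codon 2: CAA Gln / CAA Gln — identical.
Codon 3: CGU Arg / CGU Arg — identical.
Codon 4: UCA Ser / CAG Gln — nonsynonymous.
Codon 5: UCG Ser / CCU Pro — nonsynonymous.
Codon 6: AGG Arg / AGG Arg — identical.
Codon 7: AAC Asn / AAC Asn — identical.
Codon 8: CGU Arg / CGU Arg — identical.
Codon 9: UGG Trp / UGG Trp — identical.
Codon 10: CGA Arg / CGA Arg — identical.
Nonsynonymous differences: 2 → different protein.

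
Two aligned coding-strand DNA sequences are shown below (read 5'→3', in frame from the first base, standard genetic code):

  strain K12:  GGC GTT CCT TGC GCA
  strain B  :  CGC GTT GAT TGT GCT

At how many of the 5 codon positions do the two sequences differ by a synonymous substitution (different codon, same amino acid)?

2

Codon 1: GGC Gly / CGC Arg — nonsynonymous.
Codon 2: GTT Val / GTT Val — identical.
Codon 3: CCT Pro / GAT Asp — nonsynonymous.
Codon 4: TGC Cys / TGT Cys — synonymous.
Codon 5: GCA Ala / GCT Ala — synonymous.
Synonymous differences: 2.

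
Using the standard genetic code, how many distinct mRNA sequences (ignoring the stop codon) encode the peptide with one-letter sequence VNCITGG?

Val: 4 codons.
Asn: 2 codons.
Cys: 2 codons.
Ile: 3 codons.
Thr: 4 codons.
Gly: 4 codons.
Gly: 4 codons.
4 × 2 × 2 × 3 × 4 × 4 × 4 = 3072.

3072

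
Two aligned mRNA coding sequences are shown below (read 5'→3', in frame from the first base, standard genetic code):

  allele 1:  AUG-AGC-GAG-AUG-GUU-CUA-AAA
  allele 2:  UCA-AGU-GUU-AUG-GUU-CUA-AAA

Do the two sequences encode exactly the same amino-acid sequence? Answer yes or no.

no

Codon 1: AUG Met / UCA Ser — nonsynonymous.
Codon 2: AGC Ser / AGU Ser — synonymous.
Codon 3: GAG Glu / GUU Val — nonsynonymous.
Codon 4: AUG Met / AUG Met — identical.
Codon 5: GUU Val / GUU Val — identical.
Codon 6: CUA Leu / CUA Leu — identical.
Codon 7: AAA Lys / AAA Lys — identical.
Nonsynonymous differences: 2 → different protein.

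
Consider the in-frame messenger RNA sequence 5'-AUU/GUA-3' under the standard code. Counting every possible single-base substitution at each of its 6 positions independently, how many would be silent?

5

Codon 1 (AUU, Ile): 2 synonymous substitutions.
Codon 2 (GUA, Val): 3 synonymous substitutions.
Total: 2 + 3 = 5.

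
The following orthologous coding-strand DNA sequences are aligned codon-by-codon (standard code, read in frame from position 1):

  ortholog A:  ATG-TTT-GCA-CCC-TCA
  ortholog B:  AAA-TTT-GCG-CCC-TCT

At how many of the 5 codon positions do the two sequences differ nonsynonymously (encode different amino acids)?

Codon 1: ATG Met / AAA Lys — nonsynonymous.
Codon 2: TTT Phe / TTT Phe — identical.
Codon 3: GCA Ala / GCG Ala — synonymous.
Codon 4: CCC Pro / CCC Pro — identical.
Codon 5: TCA Ser / TCT Ser — synonymous.
Nonsynonymous differences: 1.

1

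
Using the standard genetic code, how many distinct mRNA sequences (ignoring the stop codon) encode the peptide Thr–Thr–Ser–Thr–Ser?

Thr: 4 codons.
Thr: 4 codons.
Ser: 6 codons.
Thr: 4 codons.
Ser: 6 codons.
4 × 4 × 6 × 4 × 6 = 2304.

2304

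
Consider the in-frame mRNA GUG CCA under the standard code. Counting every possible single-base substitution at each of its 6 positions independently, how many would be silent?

6

Codon 1 (GUG, Val): 3 synonymous substitutions.
Codon 2 (CCA, Pro): 3 synonymous substitutions.
Total: 3 + 3 = 6.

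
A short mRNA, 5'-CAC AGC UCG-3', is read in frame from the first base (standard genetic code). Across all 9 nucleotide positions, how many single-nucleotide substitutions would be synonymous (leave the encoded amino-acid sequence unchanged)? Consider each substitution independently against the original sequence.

5

Codon 1 (CAC, His): 1 synonymous substitution.
Codon 2 (AGC, Ser): 1 synonymous substitution.
Codon 3 (UCG, Ser): 3 synonymous substitutions.
Total: 1 + 1 + 3 = 5.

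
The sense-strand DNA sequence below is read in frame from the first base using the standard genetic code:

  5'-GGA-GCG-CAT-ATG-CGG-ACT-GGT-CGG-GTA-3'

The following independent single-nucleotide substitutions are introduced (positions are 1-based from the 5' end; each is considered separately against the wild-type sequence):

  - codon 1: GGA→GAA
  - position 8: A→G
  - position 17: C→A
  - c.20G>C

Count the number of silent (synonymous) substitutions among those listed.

0

Codon 1: GGA (Gly) → GAA (Glu) — missense.
Codon 3: CAT (His) → CGT (Arg) — missense.
Codon 6: ACT (Thr) → AAT (Asn) — missense.
Codon 7: GGT (Gly) → GCT (Ala) — missense.
Synonymous: 0 of 4.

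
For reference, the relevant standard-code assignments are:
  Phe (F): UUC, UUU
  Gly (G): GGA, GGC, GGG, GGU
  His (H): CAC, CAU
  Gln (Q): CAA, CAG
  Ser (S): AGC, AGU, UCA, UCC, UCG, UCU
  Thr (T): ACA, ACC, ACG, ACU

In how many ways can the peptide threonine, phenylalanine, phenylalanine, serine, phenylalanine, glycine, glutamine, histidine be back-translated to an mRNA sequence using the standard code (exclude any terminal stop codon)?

3072

Thr: 4 codons.
Phe: 2 codons.
Phe: 2 codons.
Ser: 6 codons.
Phe: 2 codons.
Gly: 4 codons.
Gln: 2 codons.
His: 2 codons.
4 × 2 × 2 × 6 × 2 × 4 × 2 × 2 = 3072.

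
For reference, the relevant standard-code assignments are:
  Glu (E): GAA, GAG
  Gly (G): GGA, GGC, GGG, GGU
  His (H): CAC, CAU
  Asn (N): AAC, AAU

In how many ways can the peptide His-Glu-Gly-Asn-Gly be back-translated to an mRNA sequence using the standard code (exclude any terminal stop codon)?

128

His: 2 codons.
Glu: 2 codons.
Gly: 4 codons.
Asn: 2 codons.
Gly: 4 codons.
2 × 2 × 4 × 2 × 4 = 128.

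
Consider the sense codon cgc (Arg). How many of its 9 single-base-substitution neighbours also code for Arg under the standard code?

3

Position 1: none → 0 synonymous.
Position 2: none → 0 synonymous.
Position 3: CGU, CGA, CGG → 3 synonymous.
Total: 0 + 0 + 3 = 3.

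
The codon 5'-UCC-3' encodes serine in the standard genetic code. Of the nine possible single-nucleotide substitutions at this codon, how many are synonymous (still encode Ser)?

Position 1: none → 0 synonymous.
Position 2: none → 0 synonymous.
Position 3: UCU, UCA, UCG → 3 synonymous.
Total: 0 + 0 + 3 = 3.

3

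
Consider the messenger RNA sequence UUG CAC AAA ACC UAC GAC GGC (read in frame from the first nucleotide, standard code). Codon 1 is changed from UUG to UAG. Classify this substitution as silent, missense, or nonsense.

Position 2 falls in codon 1: UUG → Leu.
After the substitution the codon is UAG → Stop.
The new codon is a stop codon, so this is a nonsense mutation.

nonsense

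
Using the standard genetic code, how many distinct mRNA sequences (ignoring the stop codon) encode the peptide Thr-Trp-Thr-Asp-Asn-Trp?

64

Thr: 4 codons.
Trp: 1 codon.
Thr: 4 codons.
Asp: 2 codons.
Asn: 2 codons.
Trp: 1 codon.
4 × 1 × 4 × 2 × 2 × 1 = 64.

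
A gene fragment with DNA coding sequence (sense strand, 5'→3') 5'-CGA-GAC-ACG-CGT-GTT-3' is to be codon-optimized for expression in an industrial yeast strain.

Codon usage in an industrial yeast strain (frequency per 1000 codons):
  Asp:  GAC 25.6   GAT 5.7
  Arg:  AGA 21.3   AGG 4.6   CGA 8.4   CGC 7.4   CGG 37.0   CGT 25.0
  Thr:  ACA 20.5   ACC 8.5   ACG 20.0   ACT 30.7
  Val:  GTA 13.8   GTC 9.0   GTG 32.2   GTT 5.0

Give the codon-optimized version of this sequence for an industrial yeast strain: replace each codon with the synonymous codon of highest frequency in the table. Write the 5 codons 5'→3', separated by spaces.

Codon 1 (Arg): best is CGG at 37.0.
Codon 2 (Asp): best is GAC at 25.6.
Codon 3 (Thr): best is ACT at 30.7.
Codon 4 (Arg): best is CGG at 37.0.
Codon 5 (Val): best is GTG at 32.2.

CGG GAC ACT CGG GTG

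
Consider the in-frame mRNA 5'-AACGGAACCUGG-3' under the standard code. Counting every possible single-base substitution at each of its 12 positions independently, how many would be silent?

7

Codon 1 (AAC, Asn): 1 synonymous substitution.
Codon 2 (GGA, Gly): 3 synonymous substitutions.
Codon 3 (ACC, Thr): 3 synonymous substitutions.
Codon 4 (UGG, Trp): 0 synonymous substitutions.
Total: 1 + 3 + 3 + 0 = 7.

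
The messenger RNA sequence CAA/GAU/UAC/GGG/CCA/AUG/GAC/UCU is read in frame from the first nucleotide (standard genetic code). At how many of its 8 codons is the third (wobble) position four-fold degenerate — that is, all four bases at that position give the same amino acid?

3

Codon 1 CAA (Gln): third position 2-fold.
Codon 2 GAU (Asp): third position 2-fold.
Codon 3 UAC (Tyr): third position 2-fold.
Codon 4 GGG (Gly): third position 4-fold.
Codon 5 CCA (Pro): third position 4-fold.
Codon 6 AUG (Met): third position 1-fold.
Codon 7 GAC (Asp): third position 2-fold.
Codon 8 UCU (Ser): third position 4-fold.
Four-fold degenerate third positions: 3.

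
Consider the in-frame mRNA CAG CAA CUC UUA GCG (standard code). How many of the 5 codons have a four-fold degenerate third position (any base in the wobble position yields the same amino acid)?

Codon 1 CAG (Gln): third position 2-fold.
Codon 2 CAA (Gln): third position 2-fold.
Codon 3 CUC (Leu): third position 4-fold.
Codon 4 UUA (Leu): third position 2-fold.
Codon 5 GCG (Ala): third position 4-fold.
Four-fold degenerate third positions: 2.

2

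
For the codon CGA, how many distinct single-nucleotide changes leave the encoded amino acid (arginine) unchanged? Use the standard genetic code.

Position 1: AGA → 1 synonymous.
Position 2: none → 0 synonymous.
Position 3: CGU, CGC, CGG → 3 synonymous.
Total: 1 + 0 + 3 = 4.

4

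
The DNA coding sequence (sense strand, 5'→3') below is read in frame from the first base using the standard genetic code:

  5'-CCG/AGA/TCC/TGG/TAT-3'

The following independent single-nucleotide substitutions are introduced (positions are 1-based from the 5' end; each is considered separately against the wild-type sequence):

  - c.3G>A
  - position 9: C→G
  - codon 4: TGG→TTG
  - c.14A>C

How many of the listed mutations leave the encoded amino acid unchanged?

2

Codon 1: CCG (Pro) → CCA (Pro) — synonymous.
Codon 3: TCC (Ser) → TCG (Ser) — synonymous.
Codon 4: TGG (Trp) → TTG (Leu) — missense.
Codon 5: TAT (Tyr) → TCT (Ser) — missense.
Synonymous: 2 of 4.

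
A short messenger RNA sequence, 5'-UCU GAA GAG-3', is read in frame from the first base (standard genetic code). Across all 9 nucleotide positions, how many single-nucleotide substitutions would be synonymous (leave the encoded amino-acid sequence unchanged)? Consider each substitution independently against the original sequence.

5

Codon 1 (UCU, Ser): 3 synonymous substitutions.
Codon 2 (GAA, Glu): 1 synonymous substitution.
Codon 3 (GAG, Glu): 1 synonymous substitution.
Total: 3 + 1 + 1 = 5.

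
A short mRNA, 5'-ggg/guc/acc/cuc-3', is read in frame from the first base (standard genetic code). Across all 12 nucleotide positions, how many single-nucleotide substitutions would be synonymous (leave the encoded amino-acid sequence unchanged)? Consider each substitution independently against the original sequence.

Codon 1 (GGG, Gly): 3 synonymous substitutions.
Codon 2 (GUC, Val): 3 synonymous substitutions.
Codon 3 (ACC, Thr): 3 synonymous substitutions.
Codon 4 (CUC, Leu): 3 synonymous substitutions.
Total: 3 + 3 + 3 + 3 = 12.

12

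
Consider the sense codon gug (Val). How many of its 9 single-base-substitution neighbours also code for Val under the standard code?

3

Position 1: none → 0 synonymous.
Position 2: none → 0 synonymous.
Position 3: GUU, GUC, GUA → 3 synonymous.
Total: 0 + 0 + 3 = 3.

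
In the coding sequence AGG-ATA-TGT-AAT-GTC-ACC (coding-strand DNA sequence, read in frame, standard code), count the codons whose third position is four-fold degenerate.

Codon 1 AGG (Arg): third position 2-fold.
Codon 2 ATA (Ile): third position 3-fold.
Codon 3 TGT (Cys): third position 2-fold.
Codon 4 AAT (Asn): third position 2-fold.
Codon 5 GTC (Val): third position 4-fold.
Codon 6 ACC (Thr): third position 4-fold.
Four-fold degenerate third positions: 2.

2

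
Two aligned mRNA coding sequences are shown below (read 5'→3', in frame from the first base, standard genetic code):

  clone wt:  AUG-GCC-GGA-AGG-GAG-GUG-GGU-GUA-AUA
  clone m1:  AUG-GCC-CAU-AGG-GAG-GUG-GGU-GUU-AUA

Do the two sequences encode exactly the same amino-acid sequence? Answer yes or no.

no

Codon 1: AUG Met / AUG Met — identical.
Codon 2: GCC Ala / GCC Ala — identical.
Codon 3: GGA Gly / CAU His — nonsynonymous.
Codon 4: AGG Arg / AGG Arg — identical.
Codon 5: GAG Glu / GAG Glu — identical.
Codon 6: GUG Val / GUG Val — identical.
Codon 7: GGU Gly / GGU Gly — identical.
Codon 8: GUA Val / GUU Val — synonymous.
Codon 9: AUA Ile / AUA Ile — identical.
Nonsynonymous differences: 1 → different protein.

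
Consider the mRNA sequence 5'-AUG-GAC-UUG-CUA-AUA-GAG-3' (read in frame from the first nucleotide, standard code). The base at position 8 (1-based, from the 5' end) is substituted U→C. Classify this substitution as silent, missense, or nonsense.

missense

Position 8 falls in codon 3: UUG → Leu.
After the substitution the codon is UCG → Ser.
Leu ≠ Ser, so this is a missense mutation.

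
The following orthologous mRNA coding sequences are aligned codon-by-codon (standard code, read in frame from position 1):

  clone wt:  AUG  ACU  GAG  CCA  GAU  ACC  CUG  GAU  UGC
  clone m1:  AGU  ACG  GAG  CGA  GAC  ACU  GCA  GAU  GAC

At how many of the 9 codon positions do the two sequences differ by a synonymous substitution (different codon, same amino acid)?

3

Codon 1: AUG Met / AGU Ser — nonsynonymous.
Codon 2: ACU Thr / ACG Thr — synonymous.
Codon 3: GAG Glu / GAG Glu — identical.
Codon 4: CCA Pro / CGA Arg — nonsynonymous.
Codon 5: GAU Asp / GAC Asp — synonymous.
Codon 6: ACC Thr / ACU Thr — synonymous.
Codon 7: CUG Leu / GCA Ala — nonsynonymous.
Codon 8: GAU Asp / GAU Asp — identical.
Codon 9: UGC Cys / GAC Asp — nonsynonymous.
Synonymous differences: 3.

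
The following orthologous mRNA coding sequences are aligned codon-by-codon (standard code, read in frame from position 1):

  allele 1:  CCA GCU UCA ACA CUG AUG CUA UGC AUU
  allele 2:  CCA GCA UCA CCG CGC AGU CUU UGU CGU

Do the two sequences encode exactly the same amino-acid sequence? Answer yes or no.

no

Codon 1: CCA Pro / CCA Pro — identical.
Codon 2: GCU Ala / GCA Ala — synonymous.
Codon 3: UCA Ser / UCA Ser — identical.
Codon 4: ACA Thr / CCG Pro — nonsynonymous.
Codon 5: CUG Leu / CGC Arg — nonsynonymous.
Codon 6: AUG Met / AGU Ser — nonsynonymous.
Codon 7: CUA Leu / CUU Leu — synonymous.
Codon 8: UGC Cys / UGU Cys — synonymous.
Codon 9: AUU Ile / CGU Arg — nonsynonymous.
Nonsynonymous differences: 4 → different protein.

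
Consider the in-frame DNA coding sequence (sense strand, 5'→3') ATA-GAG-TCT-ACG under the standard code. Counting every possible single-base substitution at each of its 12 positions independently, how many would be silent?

9

Codon 1 (ATA, Ile): 2 synonymous substitutions.
Codon 2 (GAG, Glu): 1 synonymous substitution.
Codon 3 (TCT, Ser): 3 synonymous substitutions.
Codon 4 (ACG, Thr): 3 synonymous substitutions.
Total: 2 + 1 + 3 + 3 = 9.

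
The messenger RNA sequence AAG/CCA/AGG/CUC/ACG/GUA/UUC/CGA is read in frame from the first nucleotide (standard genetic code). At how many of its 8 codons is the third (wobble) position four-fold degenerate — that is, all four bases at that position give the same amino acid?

5

Codon 1 AAG (Lys): third position 2-fold.
Codon 2 CCA (Pro): third position 4-fold.
Codon 3 AGG (Arg): third position 2-fold.
Codon 4 CUC (Leu): third position 4-fold.
Codon 5 ACG (Thr): third position 4-fold.
Codon 6 GUA (Val): third position 4-fold.
Codon 7 UUC (Phe): third position 2-fold.
Codon 8 CGA (Arg): third position 4-fold.
Four-fold degenerate third positions: 5.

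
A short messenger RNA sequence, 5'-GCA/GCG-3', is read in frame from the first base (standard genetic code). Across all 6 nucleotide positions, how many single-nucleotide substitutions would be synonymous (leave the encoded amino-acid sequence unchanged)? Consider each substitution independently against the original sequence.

6

Codon 1 (GCA, Ala): 3 synonymous substitutions.
Codon 2 (GCG, Ala): 3 synonymous substitutions.
Total: 3 + 3 = 6.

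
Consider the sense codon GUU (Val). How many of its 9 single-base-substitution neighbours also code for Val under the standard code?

3

Position 1: none → 0 synonymous.
Position 2: none → 0 synonymous.
Position 3: GUC, GUA, GUG → 3 synonymous.
Total: 0 + 0 + 3 = 3.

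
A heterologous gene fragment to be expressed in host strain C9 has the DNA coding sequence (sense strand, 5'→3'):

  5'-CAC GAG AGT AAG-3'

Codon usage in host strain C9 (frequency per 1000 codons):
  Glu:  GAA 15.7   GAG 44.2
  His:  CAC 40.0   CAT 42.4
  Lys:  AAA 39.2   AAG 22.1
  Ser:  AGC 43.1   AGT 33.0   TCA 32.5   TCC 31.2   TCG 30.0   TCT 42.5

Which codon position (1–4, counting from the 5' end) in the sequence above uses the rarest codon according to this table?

4

Codon 1 CAC (His): 40.0 per 1000.
Codon 2 GAG (Glu): 44.2 per 1000.
Codon 3 AGT (Ser): 33.0 per 1000.
Codon 4 AAG (Lys): 22.1 per 1000.
Lowest frequency is 22.1 at codon 4.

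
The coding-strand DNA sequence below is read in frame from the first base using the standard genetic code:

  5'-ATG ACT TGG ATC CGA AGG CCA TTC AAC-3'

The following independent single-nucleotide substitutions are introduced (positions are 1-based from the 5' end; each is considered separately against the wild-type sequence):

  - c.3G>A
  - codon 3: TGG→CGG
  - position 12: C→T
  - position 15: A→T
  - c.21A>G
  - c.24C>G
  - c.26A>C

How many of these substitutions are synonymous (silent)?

Codon 1: ATG (Met) → ATA (Ile) — missense.
Codon 3: TGG (Trp) → CGG (Arg) — missense.
Codon 4: ATC (Ile) → ATT (Ile) — synonymous.
Codon 5: CGA (Arg) → CGT (Arg) — synonymous.
Codon 7: CCA (Pro) → CCG (Pro) — synonymous.
Codon 8: TTC (Phe) → TTG (Leu) — missense.
Codon 9: AAC (Asn) → ACC (Thr) — missense.
Synonymous: 3 of 7.

3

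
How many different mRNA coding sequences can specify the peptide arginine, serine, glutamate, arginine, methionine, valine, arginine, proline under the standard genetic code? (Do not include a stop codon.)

41472

Arg: 6 codons.
Ser: 6 codons.
Glu: 2 codons.
Arg: 6 codons.
Met: 1 codon.
Val: 4 codons.
Arg: 6 codons.
Pro: 4 codons.
6 × 6 × 2 × 6 × 1 × 4 × 6 × 4 = 41472.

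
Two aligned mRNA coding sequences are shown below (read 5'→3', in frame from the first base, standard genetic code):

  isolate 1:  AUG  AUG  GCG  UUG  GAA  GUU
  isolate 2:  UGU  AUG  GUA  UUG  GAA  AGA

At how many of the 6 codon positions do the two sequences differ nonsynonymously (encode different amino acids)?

Codon 1: AUG Met / UGU Cys — nonsynonymous.
Codon 2: AUG Met / AUG Met — identical.
Codon 3: GCG Ala / GUA Val — nonsynonymous.
Codon 4: UUG Leu / UUG Leu — identical.
Codon 5: GAA Glu / GAA Glu — identical.
Codon 6: GUU Val / AGA Arg — nonsynonymous.
Nonsynonymous differences: 3.

3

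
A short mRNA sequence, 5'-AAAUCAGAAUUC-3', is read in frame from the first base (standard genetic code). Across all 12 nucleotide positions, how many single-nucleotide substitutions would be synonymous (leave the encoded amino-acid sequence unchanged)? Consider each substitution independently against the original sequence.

6

Codon 1 (AAA, Lys): 1 synonymous substitution.
Codon 2 (UCA, Ser): 3 synonymous substitutions.
Codon 3 (GAA, Glu): 1 synonymous substitution.
Codon 4 (UUC, Phe): 1 synonymous substitution.
Total: 1 + 3 + 1 + 1 = 6.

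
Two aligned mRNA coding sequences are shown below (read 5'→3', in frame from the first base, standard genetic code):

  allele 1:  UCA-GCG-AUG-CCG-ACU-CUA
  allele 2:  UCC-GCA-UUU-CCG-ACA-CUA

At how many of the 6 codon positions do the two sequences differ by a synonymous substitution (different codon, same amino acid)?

Codon 1: UCA Ser / UCC Ser — synonymous.
Codon 2: GCG Ala / GCA Ala — synonymous.
Codon 3: AUG Met / UUU Phe — nonsynonymous.
Codon 4: CCG Pro / CCG Pro — identical.
Codon 5: ACU Thr / ACA Thr — synonymous.
Codon 6: CUA Leu / CUA Leu — identical.
Synonymous differences: 3.

3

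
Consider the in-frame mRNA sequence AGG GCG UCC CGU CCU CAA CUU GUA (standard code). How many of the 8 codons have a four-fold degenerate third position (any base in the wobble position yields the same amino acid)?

Codon 1 AGG (Arg): third position 2-fold.
Codon 2 GCG (Ala): third position 4-fold.
Codon 3 UCC (Ser): third position 4-fold.
Codon 4 CGU (Arg): third position 4-fold.
Codon 5 CCU (Pro): third position 4-fold.
Codon 6 CAA (Gln): third position 2-fold.
Codon 7 CUU (Leu): third position 4-fold.
Codon 8 GUA (Val): third position 4-fold.
Four-fold degenerate third positions: 6.

6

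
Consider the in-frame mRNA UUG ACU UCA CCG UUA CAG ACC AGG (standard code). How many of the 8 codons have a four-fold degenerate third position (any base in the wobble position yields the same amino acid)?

4

Codon 1 UUG (Leu): third position 2-fold.
Codon 2 ACU (Thr): third position 4-fold.
Codon 3 UCA (Ser): third position 4-fold.
Codon 4 CCG (Pro): third position 4-fold.
Codon 5 UUA (Leu): third position 2-fold.
Codon 6 CAG (Gln): third position 2-fold.
Codon 7 ACC (Thr): third position 4-fold.
Codon 8 AGG (Arg): third position 2-fold.
Four-fold degenerate third positions: 4.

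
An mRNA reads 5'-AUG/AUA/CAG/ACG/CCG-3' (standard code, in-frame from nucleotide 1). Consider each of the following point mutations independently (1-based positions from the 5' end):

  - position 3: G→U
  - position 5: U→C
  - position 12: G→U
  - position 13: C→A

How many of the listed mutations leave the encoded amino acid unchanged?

1

Codon 1: AUG (Met) → AUU (Ile) — missense.
Codon 2: AUA (Ile) → ACA (Thr) — missense.
Codon 4: ACG (Thr) → ACU (Thr) — synonymous.
Codon 5: CCG (Pro) → ACG (Thr) — missense.
Synonymous: 1 of 4.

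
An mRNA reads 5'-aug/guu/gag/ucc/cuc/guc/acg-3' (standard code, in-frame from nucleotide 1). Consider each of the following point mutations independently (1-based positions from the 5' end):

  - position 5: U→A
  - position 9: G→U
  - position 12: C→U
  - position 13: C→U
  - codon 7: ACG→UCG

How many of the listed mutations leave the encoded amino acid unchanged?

Codon 2: GUU (Val) → GAU (Asp) — missense.
Codon 3: GAG (Glu) → GAU (Asp) — missense.
Codon 4: UCC (Ser) → UCU (Ser) — synonymous.
Codon 5: CUC (Leu) → UUC (Phe) — missense.
Codon 7: ACG (Thr) → UCG (Ser) — missense.
Synonymous: 1 of 5.

1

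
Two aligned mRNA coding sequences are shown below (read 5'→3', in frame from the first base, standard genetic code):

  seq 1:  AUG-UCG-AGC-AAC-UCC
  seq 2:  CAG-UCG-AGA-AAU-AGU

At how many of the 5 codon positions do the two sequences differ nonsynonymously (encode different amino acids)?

Codon 1: AUG Met / CAG Gln — nonsynonymous.
Codon 2: UCG Ser / UCG Ser — identical.
Codon 3: AGC Ser / AGA Arg — nonsynonymous.
Codon 4: AAC Asn / AAU Asn — synonymous.
Codon 5: UCC Ser / AGU Ser — synonymous.
Nonsynonymous differences: 2.

2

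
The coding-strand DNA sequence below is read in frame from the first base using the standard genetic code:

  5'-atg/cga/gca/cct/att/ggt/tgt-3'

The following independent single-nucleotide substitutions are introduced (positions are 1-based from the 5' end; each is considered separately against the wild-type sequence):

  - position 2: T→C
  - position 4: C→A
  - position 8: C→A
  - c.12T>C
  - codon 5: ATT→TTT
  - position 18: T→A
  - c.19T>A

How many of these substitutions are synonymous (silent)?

3

Codon 1: ATG (Met) → ACG (Thr) — missense.
Codon 2: CGA (Arg) → AGA (Arg) — synonymous.
Codon 3: GCA (Ala) → GAA (Glu) — missense.
Codon 4: CCT (Pro) → CCC (Pro) — synonymous.
Codon 5: ATT (Ile) → TTT (Phe) — missense.
Codon 6: GGT (Gly) → GGA (Gly) — synonymous.
Codon 7: TGT (Cys) → AGT (Ser) — missense.
Synonymous: 3 of 7.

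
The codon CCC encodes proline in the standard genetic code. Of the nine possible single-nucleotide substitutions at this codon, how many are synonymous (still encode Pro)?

Position 1: none → 0 synonymous.
Position 2: none → 0 synonymous.
Position 3: CCU, CCA, CCG → 3 synonymous.
Total: 0 + 0 + 3 = 3.

3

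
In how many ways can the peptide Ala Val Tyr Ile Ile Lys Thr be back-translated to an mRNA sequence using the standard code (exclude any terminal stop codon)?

Ala: 4 codons.
Val: 4 codons.
Tyr: 2 codons.
Ile: 3 codons.
Ile: 3 codons.
Lys: 2 codons.
Thr: 4 codons.
4 × 4 × 2 × 3 × 3 × 2 × 4 = 2304.

2304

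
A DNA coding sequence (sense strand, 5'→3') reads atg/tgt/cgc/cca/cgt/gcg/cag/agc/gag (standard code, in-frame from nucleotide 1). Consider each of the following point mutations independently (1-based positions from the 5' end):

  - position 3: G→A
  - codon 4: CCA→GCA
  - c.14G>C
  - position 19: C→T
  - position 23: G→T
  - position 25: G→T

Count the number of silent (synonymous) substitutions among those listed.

Codon 1: ATG (Met) → ATA (Ile) — missense.
Codon 4: CCA (Pro) → GCA (Ala) — missense.
Codon 5: CGT (Arg) → CCT (Pro) — missense.
Codon 7: CAG (Gln) → TAG (Stop) — nonsense.
Codon 8: AGC (Ser) → ATC (Ile) — missense.
Codon 9: GAG (Glu) → TAG (Stop) — nonsense.
Synonymous: 0 of 6.

0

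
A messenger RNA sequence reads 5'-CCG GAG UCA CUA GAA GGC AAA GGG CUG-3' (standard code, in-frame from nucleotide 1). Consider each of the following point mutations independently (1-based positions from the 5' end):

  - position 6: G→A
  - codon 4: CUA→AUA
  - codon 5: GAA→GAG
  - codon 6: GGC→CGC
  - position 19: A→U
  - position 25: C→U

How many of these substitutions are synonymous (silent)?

3

Codon 2: GAG (Glu) → GAA (Glu) — synonymous.
Codon 4: CUA (Leu) → AUA (Ile) — missense.
Codon 5: GAA (Glu) → GAG (Glu) — synonymous.
Codon 6: GGC (Gly) → CGC (Arg) — missense.
Codon 7: AAA (Lys) → UAA (Stop) — nonsense.
Codon 9: CUG (Leu) → UUG (Leu) — synonymous.
Synonymous: 3 of 6.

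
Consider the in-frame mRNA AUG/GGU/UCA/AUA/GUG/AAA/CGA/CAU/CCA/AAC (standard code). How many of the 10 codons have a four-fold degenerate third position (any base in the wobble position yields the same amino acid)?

5

Codon 1 AUG (Met): third position 1-fold.
Codon 2 GGU (Gly): third position 4-fold.
Codon 3 UCA (Ser): third position 4-fold.
Codon 4 AUA (Ile): third position 3-fold.
Codon 5 GUG (Val): third position 4-fold.
Codon 6 AAA (Lys): third position 2-fold.
Codon 7 CGA (Arg): third position 4-fold.
Codon 8 CAU (His): third position 2-fold.
Codon 9 CCA (Pro): third position 4-fold.
Codon 10 AAC (Asn): third position 2-fold.
Four-fold degenerate third positions: 5.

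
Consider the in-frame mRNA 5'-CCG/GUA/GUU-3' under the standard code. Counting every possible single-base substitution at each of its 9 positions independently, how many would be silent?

9

Codon 1 (CCG, Pro): 3 synonymous substitutions.
Codon 2 (GUA, Val): 3 synonymous substitutions.
Codon 3 (GUU, Val): 3 synonymous substitutions.
Total: 3 + 3 + 3 = 9.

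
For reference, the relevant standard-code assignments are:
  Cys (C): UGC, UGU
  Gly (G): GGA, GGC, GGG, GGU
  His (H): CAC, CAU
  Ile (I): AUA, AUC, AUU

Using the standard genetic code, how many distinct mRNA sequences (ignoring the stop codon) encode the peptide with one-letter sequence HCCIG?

96

His: 2 codons.
Cys: 2 codons.
Cys: 2 codons.
Ile: 3 codons.
Gly: 4 codons.
2 × 2 × 2 × 3 × 4 = 96.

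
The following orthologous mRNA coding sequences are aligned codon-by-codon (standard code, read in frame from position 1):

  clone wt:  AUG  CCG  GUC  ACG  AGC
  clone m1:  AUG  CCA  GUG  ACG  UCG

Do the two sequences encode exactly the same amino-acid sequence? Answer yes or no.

Codon 1: AUG Met / AUG Met — identical.
Codon 2: CCG Pro / CCA Pro — synonymous.
Codon 3: GUC Val / GUG Val — synonymous.
Codon 4: ACG Thr / ACG Thr — identical.
Codon 5: AGC Ser / UCG Ser — synonymous.
Nonsynonymous differences: 0 → same protein.

yes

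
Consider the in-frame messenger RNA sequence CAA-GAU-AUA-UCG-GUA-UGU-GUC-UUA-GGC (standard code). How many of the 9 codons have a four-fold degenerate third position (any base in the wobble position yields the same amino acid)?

4

Codon 1 CAA (Gln): third position 2-fold.
Codon 2 GAU (Asp): third position 2-fold.
Codon 3 AUA (Ile): third position 3-fold.
Codon 4 UCG (Ser): third position 4-fold.
Codon 5 GUA (Val): third position 4-fold.
Codon 6 UGU (Cys): third position 2-fold.
Codon 7 GUC (Val): third position 4-fold.
Codon 8 UUA (Leu): third position 2-fold.
Codon 9 GGC (Gly): third position 4-fold.
Four-fold degenerate third positions: 4.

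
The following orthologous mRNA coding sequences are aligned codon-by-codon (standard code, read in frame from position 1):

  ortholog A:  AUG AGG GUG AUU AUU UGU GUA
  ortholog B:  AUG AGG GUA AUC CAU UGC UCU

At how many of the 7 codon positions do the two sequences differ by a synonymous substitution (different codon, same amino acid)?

Codon 1: AUG Met / AUG Met — identical.
Codon 2: AGG Arg / AGG Arg — identical.
Codon 3: GUG Val / GUA Val — synonymous.
Codon 4: AUU Ile / AUC Ile — synonymous.
Codon 5: AUU Ile / CAU His — nonsynonymous.
Codon 6: UGU Cys / UGC Cys — synonymous.
Codon 7: GUA Val / UCU Ser — nonsynonymous.
Synonymous differences: 3.

3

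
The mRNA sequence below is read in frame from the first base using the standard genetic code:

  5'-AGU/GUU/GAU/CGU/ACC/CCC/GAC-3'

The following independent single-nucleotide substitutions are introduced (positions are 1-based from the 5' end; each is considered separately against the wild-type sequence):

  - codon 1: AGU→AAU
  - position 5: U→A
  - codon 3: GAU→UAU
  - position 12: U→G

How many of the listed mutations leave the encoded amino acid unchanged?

1

Codon 1: AGU (Ser) → AAU (Asn) — missense.
Codon 2: GUU (Val) → GAU (Asp) — missense.
Codon 3: GAU (Asp) → UAU (Tyr) — missense.
Codon 4: CGU (Arg) → CGG (Arg) — synonymous.
Synonymous: 1 of 4.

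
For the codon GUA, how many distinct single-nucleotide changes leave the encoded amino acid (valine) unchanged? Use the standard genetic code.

3

Position 1: none → 0 synonymous.
Position 2: none → 0 synonymous.
Position 3: GUU, GUC, GUG → 3 synonymous.
Total: 0 + 0 + 3 = 3.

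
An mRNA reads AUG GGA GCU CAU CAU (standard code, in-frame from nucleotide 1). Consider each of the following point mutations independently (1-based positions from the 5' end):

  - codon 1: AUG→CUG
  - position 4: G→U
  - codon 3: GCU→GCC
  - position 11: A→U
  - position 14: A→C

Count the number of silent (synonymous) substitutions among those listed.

1

Codon 1: AUG (Met) → CUG (Leu) — missense.
Codon 2: GGA (Gly) → UGA (Stop) — nonsense.
Codon 3: GCU (Ala) → GCC (Ala) — synonymous.
Codon 4: CAU (His) → CUU (Leu) — missense.
Codon 5: CAU (His) → CCU (Pro) — missense.
Synonymous: 1 of 5.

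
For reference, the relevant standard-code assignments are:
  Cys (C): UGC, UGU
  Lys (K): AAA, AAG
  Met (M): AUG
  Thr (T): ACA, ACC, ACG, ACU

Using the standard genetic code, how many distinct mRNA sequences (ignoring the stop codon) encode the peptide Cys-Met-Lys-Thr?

16

Cys: 2 codons.
Met: 1 codon.
Lys: 2 codons.
Thr: 4 codons.
2 × 1 × 2 × 4 = 16.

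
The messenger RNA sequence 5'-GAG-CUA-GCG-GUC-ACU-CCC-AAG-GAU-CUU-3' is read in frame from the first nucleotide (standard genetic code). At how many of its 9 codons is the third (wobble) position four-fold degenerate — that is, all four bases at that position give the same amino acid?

Codon 1 GAG (Glu): third position 2-fold.
Codon 2 CUA (Leu): third position 4-fold.
Codon 3 GCG (Ala): third position 4-fold.
Codon 4 GUC (Val): third position 4-fold.
Codon 5 ACU (Thr): third position 4-fold.
Codon 6 CCC (Pro): third position 4-fold.
Codon 7 AAG (Lys): third position 2-fold.
Codon 8 GAU (Asp): third position 2-fold.
Codon 9 CUU (Leu): third position 4-fold.
Four-fold degenerate third positions: 6.

6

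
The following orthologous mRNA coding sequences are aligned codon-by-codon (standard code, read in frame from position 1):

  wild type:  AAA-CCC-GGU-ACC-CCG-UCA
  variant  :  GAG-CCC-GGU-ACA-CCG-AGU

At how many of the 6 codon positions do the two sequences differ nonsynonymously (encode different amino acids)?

1

Codon 1: AAA Lys / GAG Glu — nonsynonymous.
Codon 2: CCC Pro / CCC Pro — identical.
Codon 3: GGU Gly / GGU Gly — identical.
Codon 4: ACC Thr / ACA Thr — synonymous.
Codon 5: CCG Pro / CCG Pro — identical.
Codon 6: UCA Ser / AGU Ser — synonymous.
Nonsynonymous differences: 1.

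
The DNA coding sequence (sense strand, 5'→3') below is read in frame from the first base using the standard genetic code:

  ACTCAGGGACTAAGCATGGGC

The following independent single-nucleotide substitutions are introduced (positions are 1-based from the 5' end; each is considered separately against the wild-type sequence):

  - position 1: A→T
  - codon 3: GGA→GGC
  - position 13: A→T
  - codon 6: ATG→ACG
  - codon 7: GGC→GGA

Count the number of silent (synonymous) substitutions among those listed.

Codon 1: ACT (Thr) → TCT (Ser) — missense.
Codon 3: GGA (Gly) → GGC (Gly) — synonymous.
Codon 5: AGC (Ser) → TGC (Cys) — missense.
Codon 6: ATG (Met) → ACG (Thr) — missense.
Codon 7: GGC (Gly) → GGA (Gly) — synonymous.
Synonymous: 2 of 5.

2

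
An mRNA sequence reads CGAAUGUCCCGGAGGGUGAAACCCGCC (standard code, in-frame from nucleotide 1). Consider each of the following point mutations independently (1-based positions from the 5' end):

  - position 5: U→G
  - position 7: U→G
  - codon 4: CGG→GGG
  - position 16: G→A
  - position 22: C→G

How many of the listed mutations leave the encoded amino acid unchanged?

Codon 2: AUG (Met) → AGG (Arg) — missense.
Codon 3: UCC (Ser) → GCC (Ala) — missense.
Codon 4: CGG (Arg) → GGG (Gly) — missense.
Codon 6: GUG (Val) → AUG (Met) — missense.
Codon 8: CCC (Pro) → GCC (Ala) — missense.
Synonymous: 0 of 5.

0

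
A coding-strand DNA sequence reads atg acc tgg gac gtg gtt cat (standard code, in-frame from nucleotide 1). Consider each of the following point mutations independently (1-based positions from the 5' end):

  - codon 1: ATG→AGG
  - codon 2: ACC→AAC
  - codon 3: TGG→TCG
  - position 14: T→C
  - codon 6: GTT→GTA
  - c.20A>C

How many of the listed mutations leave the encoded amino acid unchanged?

Codon 1: ATG (Met) → AGG (Arg) — missense.
Codon 2: ACC (Thr) → AAC (Asn) — missense.
Codon 3: TGG (Trp) → TCG (Ser) — missense.
Codon 5: GTG (Val) → GCG (Ala) — missense.
Codon 6: GTT (Val) → GTA (Val) — synonymous.
Codon 7: CAT (His) → CCT (Pro) — missense.
Synonymous: 1 of 6.

1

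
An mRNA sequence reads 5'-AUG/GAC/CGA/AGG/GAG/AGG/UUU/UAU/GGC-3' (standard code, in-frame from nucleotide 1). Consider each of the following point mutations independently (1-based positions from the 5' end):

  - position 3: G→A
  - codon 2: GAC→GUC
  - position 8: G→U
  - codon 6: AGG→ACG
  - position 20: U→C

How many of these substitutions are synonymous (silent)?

0

Codon 1: AUG (Met) → AUA (Ile) — missense.
Codon 2: GAC (Asp) → GUC (Val) — missense.
Codon 3: CGA (Arg) → CUA (Leu) — missense.
Codon 6: AGG (Arg) → ACG (Thr) — missense.
Codon 7: UUU (Phe) → UCU (Ser) — missense.
Synonymous: 0 of 5.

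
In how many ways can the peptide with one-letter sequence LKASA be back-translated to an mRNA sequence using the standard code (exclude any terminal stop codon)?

1152

Leu: 6 codons.
Lys: 2 codons.
Ala: 4 codons.
Ser: 6 codons.
Ala: 4 codons.
6 × 2 × 4 × 6 × 4 = 1152.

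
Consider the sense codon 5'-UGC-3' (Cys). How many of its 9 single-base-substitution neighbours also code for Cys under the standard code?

1

Position 1: none → 0 synonymous.
Position 2: none → 0 synonymous.
Position 3: UGU → 1 synonymous.
Total: 0 + 0 + 1 = 1.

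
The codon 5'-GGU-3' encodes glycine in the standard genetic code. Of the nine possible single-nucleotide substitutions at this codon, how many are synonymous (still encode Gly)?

Position 1: none → 0 synonymous.
Position 2: none → 0 synonymous.
Position 3: GGC, GGA, GGG → 3 synonymous.
Total: 0 + 0 + 3 = 3.

3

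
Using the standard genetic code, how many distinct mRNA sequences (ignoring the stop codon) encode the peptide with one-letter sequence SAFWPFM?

384

Ser: 6 codons.
Ala: 4 codons.
Phe: 2 codons.
Trp: 1 codon.
Pro: 4 codons.
Phe: 2 codons.
Met: 1 codon.
6 × 4 × 2 × 1 × 4 × 2 × 1 = 384.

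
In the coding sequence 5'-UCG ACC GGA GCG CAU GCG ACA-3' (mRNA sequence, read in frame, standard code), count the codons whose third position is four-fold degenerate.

6

Codon 1 UCG (Ser): third position 4-fold.
Codon 2 ACC (Thr): third position 4-fold.
Codon 3 GGA (Gly): third position 4-fold.
Codon 4 GCG (Ala): third position 4-fold.
Codon 5 CAU (His): third position 2-fold.
Codon 6 GCG (Ala): third position 4-fold.
Codon 7 ACA (Thr): third position 4-fold.
Four-fold degenerate third positions: 6.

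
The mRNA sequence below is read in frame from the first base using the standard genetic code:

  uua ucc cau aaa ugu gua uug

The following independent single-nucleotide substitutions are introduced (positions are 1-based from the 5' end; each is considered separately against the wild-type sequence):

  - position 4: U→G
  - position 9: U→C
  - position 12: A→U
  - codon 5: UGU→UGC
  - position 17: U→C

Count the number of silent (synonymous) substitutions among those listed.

Codon 2: UCC (Ser) → GCC (Ala) — missense.
Codon 3: CAU (His) → CAC (His) — synonymous.
Codon 4: AAA (Lys) → AAU (Asn) — missense.
Codon 5: UGU (Cys) → UGC (Cys) — synonymous.
Codon 6: GUA (Val) → GCA (Ala) — missense.
Synonymous: 2 of 5.

2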